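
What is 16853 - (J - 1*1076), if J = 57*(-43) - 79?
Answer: 20459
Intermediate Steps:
J = -2530 (J = -2451 - 79 = -2530)
16853 - (J - 1*1076) = 16853 - (-2530 - 1*1076) = 16853 - (-2530 - 1076) = 16853 - 1*(-3606) = 16853 + 3606 = 20459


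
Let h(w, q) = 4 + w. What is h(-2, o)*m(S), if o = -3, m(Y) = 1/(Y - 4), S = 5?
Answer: 2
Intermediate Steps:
m(Y) = 1/(-4 + Y)
h(-2, o)*m(S) = (4 - 2)/(-4 + 5) = 2/1 = 2*1 = 2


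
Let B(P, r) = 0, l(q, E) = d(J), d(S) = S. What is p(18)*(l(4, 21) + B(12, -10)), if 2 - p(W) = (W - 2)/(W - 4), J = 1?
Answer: 6/7 ≈ 0.85714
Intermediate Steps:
l(q, E) = 1
p(W) = 2 - (-2 + W)/(-4 + W) (p(W) = 2 - (W - 2)/(W - 4) = 2 - (-2 + W)/(-4 + W))
p(18)*(l(4, 21) + B(12, -10)) = ((-6 + 18)/(-4 + 18))*(1 + 0) = (12/14)*1 = ((1/14)*12)*1 = (6/7)*1 = 6/7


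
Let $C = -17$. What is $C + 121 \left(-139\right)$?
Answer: $-16836$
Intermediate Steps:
$C + 121 \left(-139\right) = -17 + 121 \left(-139\right) = -17 - 16819 = -16836$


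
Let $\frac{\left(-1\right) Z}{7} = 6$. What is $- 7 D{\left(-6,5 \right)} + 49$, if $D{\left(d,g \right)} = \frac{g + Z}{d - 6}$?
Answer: $\frac{329}{12} \approx 27.417$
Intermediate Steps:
$Z = -42$ ($Z = \left(-7\right) 6 = -42$)
$D{\left(d,g \right)} = \frac{-42 + g}{-6 + d}$ ($D{\left(d,g \right)} = \frac{g - 42}{d - 6} = \frac{-42 + g}{-6 + d}$)
$- 7 D{\left(-6,5 \right)} + 49 = - 7 \frac{-42 + 5}{-6 - 6} + 49 = - 7 \frac{1}{-12} \left(-37\right) + 49 = - 7 \left(\left(- \frac{1}{12}\right) \left(-37\right)\right) + 49 = \left(-7\right) \frac{37}{12} + 49 = - \frac{259}{12} + 49 = \frac{329}{12}$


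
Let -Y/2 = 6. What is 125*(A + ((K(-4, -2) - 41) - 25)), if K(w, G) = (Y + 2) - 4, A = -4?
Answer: -10500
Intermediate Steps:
Y = -12 (Y = -2*6 = -12)
K(w, G) = -14 (K(w, G) = (-12 + 2) - 4 = -10 - 4 = -14)
125*(A + ((K(-4, -2) - 41) - 25)) = 125*(-4 + ((-14 - 41) - 25)) = 125*(-4 + (-55 - 25)) = 125*(-4 - 80) = 125*(-84) = -10500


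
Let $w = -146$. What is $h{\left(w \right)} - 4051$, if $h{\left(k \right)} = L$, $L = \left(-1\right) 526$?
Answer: $-4577$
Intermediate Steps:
$L = -526$
$h{\left(k \right)} = -526$
$h{\left(w \right)} - 4051 = -526 - 4051 = -4577$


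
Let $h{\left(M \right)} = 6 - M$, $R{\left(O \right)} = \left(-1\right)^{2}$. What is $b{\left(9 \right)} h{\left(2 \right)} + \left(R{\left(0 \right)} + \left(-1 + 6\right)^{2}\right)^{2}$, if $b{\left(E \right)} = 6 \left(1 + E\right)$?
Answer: $916$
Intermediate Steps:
$R{\left(O \right)} = 1$
$b{\left(E \right)} = 6 + 6 E$
$b{\left(9 \right)} h{\left(2 \right)} + \left(R{\left(0 \right)} + \left(-1 + 6\right)^{2}\right)^{2} = \left(6 + 6 \cdot 9\right) \left(6 - 2\right) + \left(1 + \left(-1 + 6\right)^{2}\right)^{2} = \left(6 + 54\right) \left(6 - 2\right) + \left(1 + 5^{2}\right)^{2} = 60 \cdot 4 + \left(1 + 25\right)^{2} = 240 + 26^{2} = 240 + 676 = 916$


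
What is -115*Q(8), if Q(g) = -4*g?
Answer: 3680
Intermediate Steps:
-115*Q(8) = -(-460)*8 = -115*(-32) = 3680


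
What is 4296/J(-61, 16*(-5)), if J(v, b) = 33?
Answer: 1432/11 ≈ 130.18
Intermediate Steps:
4296/J(-61, 16*(-5)) = 4296/33 = 4296*(1/33) = 1432/11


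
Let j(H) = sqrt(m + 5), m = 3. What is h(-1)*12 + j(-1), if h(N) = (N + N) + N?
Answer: -36 + 2*sqrt(2) ≈ -33.172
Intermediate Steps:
h(N) = 3*N (h(N) = 2*N + N = 3*N)
j(H) = 2*sqrt(2) (j(H) = sqrt(3 + 5) = sqrt(8) = 2*sqrt(2))
h(-1)*12 + j(-1) = (3*(-1))*12 + 2*sqrt(2) = -3*12 + 2*sqrt(2) = -36 + 2*sqrt(2)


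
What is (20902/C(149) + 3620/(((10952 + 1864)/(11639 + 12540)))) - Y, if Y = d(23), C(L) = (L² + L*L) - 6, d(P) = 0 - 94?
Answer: 246227757431/35561196 ≈ 6924.1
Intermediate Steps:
d(P) = -94
C(L) = -6 + 2*L² (C(L) = (L² + L²) - 6 = 2*L² - 6 = -6 + 2*L²)
Y = -94
(20902/C(149) + 3620/(((10952 + 1864)/(11639 + 12540)))) - Y = (20902/(-6 + 2*149²) + 3620/(((10952 + 1864)/(11639 + 12540)))) - 1*(-94) = (20902/(-6 + 2*22201) + 3620/((12816/24179))) + 94 = (20902/(-6 + 44402) + 3620/((12816*(1/24179)))) + 94 = (20902/44396 + 3620/(12816/24179)) + 94 = (20902*(1/44396) + 3620*(24179/12816)) + 94 = (10451/22198 + 21881995/3204) + 94 = 242885005007/35561196 + 94 = 246227757431/35561196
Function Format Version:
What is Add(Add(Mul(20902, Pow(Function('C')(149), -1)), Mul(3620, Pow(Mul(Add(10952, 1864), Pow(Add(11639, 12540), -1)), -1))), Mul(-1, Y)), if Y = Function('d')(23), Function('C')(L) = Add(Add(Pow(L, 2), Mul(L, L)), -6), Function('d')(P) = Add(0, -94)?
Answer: Rational(246227757431, 35561196) ≈ 6924.1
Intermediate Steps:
Function('d')(P) = -94
Function('C')(L) = Add(-6, Mul(2, Pow(L, 2))) (Function('C')(L) = Add(Add(Pow(L, 2), Pow(L, 2)), -6) = Add(Mul(2, Pow(L, 2)), -6) = Add(-6, Mul(2, Pow(L, 2))))
Y = -94
Add(Add(Mul(20902, Pow(Function('C')(149), -1)), Mul(3620, Pow(Mul(Add(10952, 1864), Pow(Add(11639, 12540), -1)), -1))), Mul(-1, Y)) = Add(Add(Mul(20902, Pow(Add(-6, Mul(2, Pow(149, 2))), -1)), Mul(3620, Pow(Mul(Add(10952, 1864), Pow(Add(11639, 12540), -1)), -1))), Mul(-1, -94)) = Add(Add(Mul(20902, Pow(Add(-6, Mul(2, 22201)), -1)), Mul(3620, Pow(Mul(12816, Pow(24179, -1)), -1))), 94) = Add(Add(Mul(20902, Pow(Add(-6, 44402), -1)), Mul(3620, Pow(Mul(12816, Rational(1, 24179)), -1))), 94) = Add(Add(Mul(20902, Pow(44396, -1)), Mul(3620, Pow(Rational(12816, 24179), -1))), 94) = Add(Add(Mul(20902, Rational(1, 44396)), Mul(3620, Rational(24179, 12816))), 94) = Add(Add(Rational(10451, 22198), Rational(21881995, 3204)), 94) = Add(Rational(242885005007, 35561196), 94) = Rational(246227757431, 35561196)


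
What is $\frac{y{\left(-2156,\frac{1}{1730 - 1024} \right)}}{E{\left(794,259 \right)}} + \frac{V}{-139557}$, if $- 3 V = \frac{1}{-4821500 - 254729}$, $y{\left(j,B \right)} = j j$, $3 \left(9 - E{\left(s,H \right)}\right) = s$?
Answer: $- \frac{29636905362443729039}{1630081991562453} \approx -18181.0$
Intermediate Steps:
$E{\left(s,H \right)} = 9 - \frac{s}{3}$
$y{\left(j,B \right)} = j^{2}$
$V = \frac{1}{15228687}$ ($V = - \frac{1}{3 \left(-4821500 - 254729\right)} = - \frac{1}{3 \left(-5076229\right)} = \left(- \frac{1}{3}\right) \left(- \frac{1}{5076229}\right) = \frac{1}{15228687} \approx 6.5666 \cdot 10^{-8}$)
$\frac{y{\left(-2156,\frac{1}{1730 - 1024} \right)}}{E{\left(794,259 \right)}} + \frac{V}{-139557} = \frac{\left(-2156\right)^{2}}{9 - \frac{794}{3}} + \frac{1}{15228687 \left(-139557\right)} = \frac{4648336}{9 - \frac{794}{3}} + \frac{1}{15228687} \left(- \frac{1}{139557}\right) = \frac{4648336}{- \frac{767}{3}} - \frac{1}{2125269871659} = 4648336 \left(- \frac{3}{767}\right) - \frac{1}{2125269871659} = - \frac{13945008}{767} - \frac{1}{2125269871659} = - \frac{29636905362443729039}{1630081991562453}$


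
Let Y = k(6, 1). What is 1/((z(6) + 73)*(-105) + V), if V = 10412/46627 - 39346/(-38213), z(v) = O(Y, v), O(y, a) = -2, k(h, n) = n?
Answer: -353033/2631418681 ≈ -0.00013416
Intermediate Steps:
Y = 1
z(v) = -2
V = 442334/353033 (V = 10412*(1/46627) - 39346*(-1/38213) = 10412/46627 + 382/371 = 442334/353033 ≈ 1.2530)
1/((z(6) + 73)*(-105) + V) = 1/((-2 + 73)*(-105) + 442334/353033) = 1/(71*(-105) + 442334/353033) = 1/(-7455 + 442334/353033) = 1/(-2631418681/353033) = -353033/2631418681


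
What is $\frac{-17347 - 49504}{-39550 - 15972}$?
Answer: $\frac{66851}{55522} \approx 1.204$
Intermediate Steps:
$\frac{-17347 - 49504}{-39550 - 15972} = \frac{-17347 - 49504}{-55522} = \left(-66851\right) \left(- \frac{1}{55522}\right) = \frac{66851}{55522}$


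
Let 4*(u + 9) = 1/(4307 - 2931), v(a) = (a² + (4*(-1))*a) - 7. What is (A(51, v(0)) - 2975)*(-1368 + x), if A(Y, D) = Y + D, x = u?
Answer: 22214069517/5504 ≈ 4.0360e+6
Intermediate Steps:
v(a) = -7 + a² - 4*a (v(a) = (a² - 4*a) - 7 = -7 + a² - 4*a)
u = -49535/5504 (u = -9 + 1/(4*(4307 - 2931)) = -9 + (¼)/1376 = -9 + (¼)*(1/1376) = -9 + 1/5504 = -49535/5504 ≈ -8.9998)
x = -49535/5504 ≈ -8.9998
A(Y, D) = D + Y
(A(51, v(0)) - 2975)*(-1368 + x) = (((-7 + 0² - 4*0) + 51) - 2975)*(-1368 - 49535/5504) = (((-7 + 0 + 0) + 51) - 2975)*(-7579007/5504) = ((-7 + 51) - 2975)*(-7579007/5504) = (44 - 2975)*(-7579007/5504) = -2931*(-7579007/5504) = 22214069517/5504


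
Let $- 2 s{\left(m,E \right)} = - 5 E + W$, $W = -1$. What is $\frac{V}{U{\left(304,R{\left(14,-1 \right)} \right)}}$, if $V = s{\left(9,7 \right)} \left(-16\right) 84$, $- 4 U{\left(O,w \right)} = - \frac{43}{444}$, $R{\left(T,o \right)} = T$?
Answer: $- \frac{42964992}{43} \approx -9.9919 \cdot 10^{5}$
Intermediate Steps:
$s{\left(m,E \right)} = \frac{1}{2} + \frac{5 E}{2}$ ($s{\left(m,E \right)} = - \frac{- 5 E - 1}{2} = - \frac{-1 - 5 E}{2} = \frac{1}{2} + \frac{5 E}{2}$)
$U{\left(O,w \right)} = \frac{43}{1776}$ ($U{\left(O,w \right)} = - \frac{\left(-43\right) \frac{1}{444}}{4} = \left(- \frac{1}{4}\right) \left(- \frac{43}{444}\right) = \frac{43}{1776}$)
$V = -24192$ ($V = \left(\frac{1}{2} + \frac{5}{2} \cdot 7\right) \left(-16\right) 84 = \left(\frac{1}{2} + \frac{35}{2}\right) \left(-16\right) 84 = 18 \left(-16\right) 84 = \left(-288\right) 84 = -24192$)
$\frac{V}{U{\left(304,R{\left(14,-1 \right)} \right)}} = - \frac{24192}{\frac{43}{1776}} = \left(-24192\right) \frac{1776}{43} = - \frac{42964992}{43}$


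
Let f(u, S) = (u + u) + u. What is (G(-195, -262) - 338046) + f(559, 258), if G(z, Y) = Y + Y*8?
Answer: -338727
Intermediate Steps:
G(z, Y) = 9*Y (G(z, Y) = Y + 8*Y = 9*Y)
f(u, S) = 3*u (f(u, S) = 2*u + u = 3*u)
(G(-195, -262) - 338046) + f(559, 258) = (9*(-262) - 338046) + 3*559 = (-2358 - 338046) + 1677 = -340404 + 1677 = -338727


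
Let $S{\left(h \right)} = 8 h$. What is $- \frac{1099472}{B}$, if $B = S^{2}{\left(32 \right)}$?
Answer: $- \frac{68717}{4096} \approx -16.777$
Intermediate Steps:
$B = 65536$ ($B = \left(8 \cdot 32\right)^{2} = 256^{2} = 65536$)
$- \frac{1099472}{B} = - \frac{1099472}{65536} = \left(-1099472\right) \frac{1}{65536} = - \frac{68717}{4096}$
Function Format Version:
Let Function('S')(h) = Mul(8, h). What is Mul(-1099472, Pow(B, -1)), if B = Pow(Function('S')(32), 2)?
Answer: Rational(-68717, 4096) ≈ -16.777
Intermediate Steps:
B = 65536 (B = Pow(Mul(8, 32), 2) = Pow(256, 2) = 65536)
Mul(-1099472, Pow(B, -1)) = Mul(-1099472, Pow(65536, -1)) = Mul(-1099472, Rational(1, 65536)) = Rational(-68717, 4096)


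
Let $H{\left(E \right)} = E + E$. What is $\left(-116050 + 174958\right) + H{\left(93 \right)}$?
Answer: $59094$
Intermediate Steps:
$H{\left(E \right)} = 2 E$
$\left(-116050 + 174958\right) + H{\left(93 \right)} = \left(-116050 + 174958\right) + 2 \cdot 93 = 58908 + 186 = 59094$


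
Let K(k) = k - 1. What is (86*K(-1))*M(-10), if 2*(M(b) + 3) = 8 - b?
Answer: -1032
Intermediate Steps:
K(k) = -1 + k
M(b) = 1 - b/2 (M(b) = -3 + (8 - b)/2 = -3 + (4 - b/2) = 1 - b/2)
(86*K(-1))*M(-10) = (86*(-1 - 1))*(1 - ½*(-10)) = (86*(-2))*(1 + 5) = -172*6 = -1032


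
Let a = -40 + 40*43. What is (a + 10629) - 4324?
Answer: 7985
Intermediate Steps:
a = 1680 (a = -40 + 1720 = 1680)
(a + 10629) - 4324 = (1680 + 10629) - 4324 = 12309 - 4324 = 7985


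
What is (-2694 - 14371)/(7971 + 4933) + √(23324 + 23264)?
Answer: -17065/12904 + 2*√11647 ≈ 214.52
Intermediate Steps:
(-2694 - 14371)/(7971 + 4933) + √(23324 + 23264) = -17065/12904 + √46588 = -17065*1/12904 + 2*√11647 = -17065/12904 + 2*√11647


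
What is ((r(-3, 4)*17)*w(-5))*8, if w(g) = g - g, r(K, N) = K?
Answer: 0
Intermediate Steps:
w(g) = 0
((r(-3, 4)*17)*w(-5))*8 = (-3*17*0)*8 = -51*0*8 = 0*8 = 0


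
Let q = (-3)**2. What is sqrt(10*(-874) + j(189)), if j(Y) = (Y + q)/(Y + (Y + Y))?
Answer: I*sqrt(3854186)/21 ≈ 93.486*I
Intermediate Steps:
q = 9
j(Y) = (9 + Y)/(3*Y) (j(Y) = (Y + 9)/(Y + (Y + Y)) = (9 + Y)/(Y + 2*Y) = (9 + Y)/((3*Y)) = (9 + Y)*(1/(3*Y)) = (9 + Y)/(3*Y))
sqrt(10*(-874) + j(189)) = sqrt(10*(-874) + (1/3)*(9 + 189)/189) = sqrt(-8740 + (1/3)*(1/189)*198) = sqrt(-8740 + 22/63) = sqrt(-550598/63) = I*sqrt(3854186)/21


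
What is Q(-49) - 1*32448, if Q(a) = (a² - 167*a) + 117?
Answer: -21747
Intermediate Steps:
Q(a) = 117 + a² - 167*a
Q(-49) - 1*32448 = (117 + (-49)² - 167*(-49)) - 1*32448 = (117 + 2401 + 8183) - 32448 = 10701 - 32448 = -21747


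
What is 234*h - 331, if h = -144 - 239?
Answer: -89953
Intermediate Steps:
h = -383
234*h - 331 = 234*(-383) - 331 = -89622 - 331 = -89953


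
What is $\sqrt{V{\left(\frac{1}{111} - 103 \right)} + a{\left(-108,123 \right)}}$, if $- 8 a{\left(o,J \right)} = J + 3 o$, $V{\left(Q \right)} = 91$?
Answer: $\frac{\sqrt{1858}}{4} \approx 10.776$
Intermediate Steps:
$a{\left(o,J \right)} = - \frac{3 o}{8} - \frac{J}{8}$ ($a{\left(o,J \right)} = - \frac{J + 3 o}{8} = - \frac{3 o}{8} - \frac{J}{8}$)
$\sqrt{V{\left(\frac{1}{111} - 103 \right)} + a{\left(-108,123 \right)}} = \sqrt{91 - - \frac{201}{8}} = \sqrt{91 + \left(\frac{81}{2} - \frac{123}{8}\right)} = \sqrt{91 + \frac{201}{8}} = \sqrt{\frac{929}{8}} = \frac{\sqrt{1858}}{4}$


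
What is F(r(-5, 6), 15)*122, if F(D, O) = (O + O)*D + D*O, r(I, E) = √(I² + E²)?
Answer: 5490*√61 ≈ 42878.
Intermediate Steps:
r(I, E) = √(E² + I²)
F(D, O) = 3*D*O (F(D, O) = (2*O)*D + D*O = 2*D*O + D*O = 3*D*O)
F(r(-5, 6), 15)*122 = (3*√(6² + (-5)²)*15)*122 = (3*√(36 + 25)*15)*122 = (3*√61*15)*122 = (45*√61)*122 = 5490*√61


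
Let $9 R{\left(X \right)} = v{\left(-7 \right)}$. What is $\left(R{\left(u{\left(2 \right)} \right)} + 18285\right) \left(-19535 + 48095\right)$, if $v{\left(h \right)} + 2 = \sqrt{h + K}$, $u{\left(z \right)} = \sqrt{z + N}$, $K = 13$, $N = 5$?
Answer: $\frac{1566639760}{3} + \frac{9520 \sqrt{6}}{3} \approx 5.2222 \cdot 10^{8}$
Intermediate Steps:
$u{\left(z \right)} = \sqrt{5 + z}$ ($u{\left(z \right)} = \sqrt{z + 5} = \sqrt{5 + z}$)
$v{\left(h \right)} = -2 + \sqrt{13 + h}$ ($v{\left(h \right)} = -2 + \sqrt{h + 13} = -2 + \sqrt{13 + h}$)
$R{\left(X \right)} = - \frac{2}{9} + \frac{\sqrt{6}}{9}$ ($R{\left(X \right)} = \frac{-2 + \sqrt{13 - 7}}{9} = \frac{-2 + \sqrt{6}}{9} = - \frac{2}{9} + \frac{\sqrt{6}}{9}$)
$\left(R{\left(u{\left(2 \right)} \right)} + 18285\right) \left(-19535 + 48095\right) = \left(\left(- \frac{2}{9} + \frac{\sqrt{6}}{9}\right) + 18285\right) \left(-19535 + 48095\right) = \left(\frac{164563}{9} + \frac{\sqrt{6}}{9}\right) 28560 = \frac{1566639760}{3} + \frac{9520 \sqrt{6}}{3}$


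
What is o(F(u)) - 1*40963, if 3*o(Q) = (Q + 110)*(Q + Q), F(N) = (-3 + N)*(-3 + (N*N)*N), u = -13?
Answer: 828567037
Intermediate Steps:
F(N) = (-3 + N)*(-3 + N³) (F(N) = (-3 + N)*(-3 + N²*N) = (-3 + N)*(-3 + N³))
o(Q) = 2*Q*(110 + Q)/3 (o(Q) = ((Q + 110)*(Q + Q))/3 = ((110 + Q)*(2*Q))/3 = (2*Q*(110 + Q))/3 = 2*Q*(110 + Q)/3)
o(F(u)) - 1*40963 = 2*(9 + (-13)⁴ - 3*(-13) - 3*(-13)³)*(110 + (9 + (-13)⁴ - 3*(-13) - 3*(-13)³))/3 - 1*40963 = 2*(9 + 28561 + 39 - 3*(-2197))*(110 + (9 + 28561 + 39 - 3*(-2197)))/3 - 40963 = 2*(9 + 28561 + 39 + 6591)*(110 + (9 + 28561 + 39 + 6591))/3 - 40963 = (⅔)*35200*(110 + 35200) - 40963 = (⅔)*35200*35310 - 40963 = 828608000 - 40963 = 828567037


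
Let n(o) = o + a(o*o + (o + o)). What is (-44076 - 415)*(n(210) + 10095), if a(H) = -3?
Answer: -458346282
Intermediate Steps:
n(o) = -3 + o (n(o) = o - 3 = -3 + o)
(-44076 - 415)*(n(210) + 10095) = (-44076 - 415)*((-3 + 210) + 10095) = -44491*(207 + 10095) = -44491*10302 = -458346282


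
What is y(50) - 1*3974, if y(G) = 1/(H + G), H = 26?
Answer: -302023/76 ≈ -3974.0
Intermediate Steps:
y(G) = 1/(26 + G)
y(50) - 1*3974 = 1/(26 + 50) - 1*3974 = 1/76 - 3974 = -302023/76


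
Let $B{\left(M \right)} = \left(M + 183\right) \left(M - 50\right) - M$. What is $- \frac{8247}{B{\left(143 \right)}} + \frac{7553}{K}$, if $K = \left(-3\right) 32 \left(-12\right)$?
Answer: $\frac{218411231}{34761600} \approx 6.2831$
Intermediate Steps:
$K = 1152$ ($K = \left(-96\right) \left(-12\right) = 1152$)
$B{\left(M \right)} = - M + \left(-50 + M\right) \left(183 + M\right)$ ($B{\left(M \right)} = \left(183 + M\right) \left(-50 + M\right) - M = \left(-50 + M\right) \left(183 + M\right) - M = - M + \left(-50 + M\right) \left(183 + M\right)$)
$- \frac{8247}{B{\left(143 \right)}} + \frac{7553}{K} = - \frac{8247}{-9150 + 143^{2} + 132 \cdot 143} + \frac{7553}{1152} = - \frac{8247}{-9150 + 20449 + 18876} + 7553 \cdot \frac{1}{1152} = - \frac{8247}{30175} + \frac{7553}{1152} = \frac{218411231}{34761600}$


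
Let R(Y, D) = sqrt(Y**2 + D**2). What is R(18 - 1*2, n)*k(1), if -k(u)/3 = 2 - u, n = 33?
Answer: -3*sqrt(1345) ≈ -110.02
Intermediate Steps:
k(u) = -6 + 3*u (k(u) = -3*(2 - u) = -6 + 3*u)
R(Y, D) = sqrt(D**2 + Y**2)
R(18 - 1*2, n)*k(1) = sqrt(33**2 + (18 - 1*2)**2)*(-6 + 3*1) = sqrt(1089 + (18 - 2)**2)*(-6 + 3) = sqrt(1089 + 16**2)*(-3) = sqrt(1089 + 256)*(-3) = sqrt(1345)*(-3) = -3*sqrt(1345)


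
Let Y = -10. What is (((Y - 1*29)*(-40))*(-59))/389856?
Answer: -3835/16244 ≈ -0.23609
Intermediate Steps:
(((Y - 1*29)*(-40))*(-59))/389856 = (((-10 - 1*29)*(-40))*(-59))/389856 = (((-10 - 29)*(-40))*(-59))*(1/389856) = (-39*(-40)*(-59))*(1/389856) = (1560*(-59))*(1/389856) = -92040*1/389856 = -3835/16244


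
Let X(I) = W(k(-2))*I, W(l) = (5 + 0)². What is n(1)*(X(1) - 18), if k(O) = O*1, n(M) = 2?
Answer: 14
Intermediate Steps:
k(O) = O
W(l) = 25 (W(l) = 5² = 25)
X(I) = 25*I
n(1)*(X(1) - 18) = 2*(25*1 - 18) = 2*(25 - 18) = 2*7 = 14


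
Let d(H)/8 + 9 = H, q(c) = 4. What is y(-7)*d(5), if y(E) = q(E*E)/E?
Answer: 128/7 ≈ 18.286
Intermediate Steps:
d(H) = -72 + 8*H
y(E) = 4/E
y(-7)*d(5) = (4/(-7))*(-72 + 8*5) = (4*(-1/7))*(-72 + 40) = -4/7*(-32) = 128/7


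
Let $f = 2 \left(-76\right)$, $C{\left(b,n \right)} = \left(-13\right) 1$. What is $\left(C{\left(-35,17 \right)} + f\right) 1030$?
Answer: $-169950$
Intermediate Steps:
$C{\left(b,n \right)} = -13$
$f = -152$
$\left(C{\left(-35,17 \right)} + f\right) 1030 = \left(-13 - 152\right) 1030 = \left(-165\right) 1030 = -169950$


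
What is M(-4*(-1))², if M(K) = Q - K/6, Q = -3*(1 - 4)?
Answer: 625/9 ≈ 69.444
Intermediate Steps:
Q = 9 (Q = -3*(-3) = 9)
M(K) = 9 - K/6
M(-4*(-1))² = (9 - (-2)*(-1)/3)² = (9 - ⅙*4)² = (9 - ⅔)² = (25/3)² = 625/9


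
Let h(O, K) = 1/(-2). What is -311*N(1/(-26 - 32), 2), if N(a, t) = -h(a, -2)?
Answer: -311/2 ≈ -155.50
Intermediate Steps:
h(O, K) = -½
N(a, t) = ½ (N(a, t) = -1*(-½) = ½)
-311*N(1/(-26 - 32), 2) = -311*½ = -311/2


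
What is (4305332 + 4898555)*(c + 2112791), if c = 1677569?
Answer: 34886045129320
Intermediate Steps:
(4305332 + 4898555)*(c + 2112791) = (4305332 + 4898555)*(1677569 + 2112791) = 9203887*3790360 = 34886045129320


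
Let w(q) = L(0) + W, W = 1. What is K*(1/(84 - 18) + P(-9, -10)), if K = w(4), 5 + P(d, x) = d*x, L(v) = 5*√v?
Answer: 5611/66 ≈ 85.015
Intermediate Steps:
w(q) = 1 (w(q) = 5*√0 + 1 = 5*0 + 1 = 0 + 1 = 1)
P(d, x) = -5 + d*x
K = 1
K*(1/(84 - 18) + P(-9, -10)) = 1*(1/(84 - 18) + (-5 - 9*(-10))) = 1*(1/66 + (-5 + 90)) = 1*(1/66 + 85) = 1*(5611/66) = 5611/66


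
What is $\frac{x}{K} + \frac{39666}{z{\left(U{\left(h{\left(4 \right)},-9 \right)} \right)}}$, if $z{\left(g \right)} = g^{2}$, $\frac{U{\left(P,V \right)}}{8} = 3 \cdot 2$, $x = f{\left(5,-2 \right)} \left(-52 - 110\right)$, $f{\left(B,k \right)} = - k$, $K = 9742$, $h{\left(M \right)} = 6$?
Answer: $\frac{32139973}{1870464} \approx 17.183$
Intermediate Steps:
$x = -324$ ($x = \left(-1\right) \left(-2\right) \left(-52 - 110\right) = 2 \left(-162\right) = -324$)
$U{\left(P,V \right)} = 48$ ($U{\left(P,V \right)} = 8 \cdot 3 \cdot 2 = 8 \cdot 6 = 48$)
$\frac{x}{K} + \frac{39666}{z{\left(U{\left(h{\left(4 \right)},-9 \right)} \right)}} = - \frac{324}{9742} + \frac{39666}{48^{2}} = \left(-324\right) \frac{1}{9742} + \frac{39666}{2304} = - \frac{162}{4871} + 39666 \cdot \frac{1}{2304} = - \frac{162}{4871} + \frac{6611}{384} = \frac{32139973}{1870464}$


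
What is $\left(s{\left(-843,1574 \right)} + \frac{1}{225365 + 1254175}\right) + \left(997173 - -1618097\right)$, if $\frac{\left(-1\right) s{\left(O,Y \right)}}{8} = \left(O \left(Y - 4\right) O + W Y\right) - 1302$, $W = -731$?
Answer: $- \frac{13188502679299079}{1479540} \approx -8.9139 \cdot 10^{9}$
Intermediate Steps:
$s{\left(O,Y \right)} = 10416 + 5848 Y - 8 O^{2} \left(-4 + Y\right)$ ($s{\left(O,Y \right)} = - 8 \left(\left(O \left(Y - 4\right) O - 731 Y\right) - 1302\right) = - 8 \left(\left(O \left(-4 + Y\right) O - 731 Y\right) - 1302\right) = - 8 \left(\left(O^{2} \left(-4 + Y\right) - 731 Y\right) - 1302\right) = - 8 \left(\left(- 731 Y + O^{2} \left(-4 + Y\right)\right) - 1302\right) = - 8 \left(-1302 - 731 Y + O^{2} \left(-4 + Y\right)\right) = 10416 + 5848 Y - 8 O^{2} \left(-4 + Y\right)$)
$\left(s{\left(-843,1574 \right)} + \frac{1}{225365 + 1254175}\right) + \left(997173 - -1618097\right) = \left(\left(10416 + 32 \left(-843\right)^{2} + 5848 \cdot 1574 - 12592 \left(-843\right)^{2}\right) + \frac{1}{225365 + 1254175}\right) + \left(997173 - -1618097\right) = \left(\left(10416 + 32 \cdot 710649 + 9204752 - 12592 \cdot 710649\right) + \frac{1}{1479540}\right) + \left(997173 + 1618097\right) = \left(\left(10416 + 22740768 + 9204752 - 8948492208\right) + \frac{1}{1479540}\right) + 2615270 = \left(-8916536272 + \frac{1}{1479540}\right) + 2615270 = - \frac{13192372075874879}{1479540} + 2615270 = - \frac{13188502679299079}{1479540}$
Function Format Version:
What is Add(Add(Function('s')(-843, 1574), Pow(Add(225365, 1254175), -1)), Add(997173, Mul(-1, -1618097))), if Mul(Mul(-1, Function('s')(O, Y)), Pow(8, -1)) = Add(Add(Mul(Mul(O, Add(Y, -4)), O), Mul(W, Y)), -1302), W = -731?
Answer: Rational(-13188502679299079, 1479540) ≈ -8.9139e+9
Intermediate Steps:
Function('s')(O, Y) = Add(10416, Mul(5848, Y), Mul(-8, Pow(O, 2), Add(-4, Y))) (Function('s')(O, Y) = Mul(-8, Add(Add(Mul(Mul(O, Add(Y, -4)), O), Mul(-731, Y)), -1302)) = Mul(-8, Add(Add(Mul(Mul(O, Add(-4, Y)), O), Mul(-731, Y)), -1302)) = Mul(-8, Add(Add(Mul(Pow(O, 2), Add(-4, Y)), Mul(-731, Y)), -1302)) = Mul(-8, Add(Add(Mul(-731, Y), Mul(Pow(O, 2), Add(-4, Y))), -1302)) = Mul(-8, Add(-1302, Mul(-731, Y), Mul(Pow(O, 2), Add(-4, Y)))) = Add(10416, Mul(5848, Y), Mul(-8, Pow(O, 2), Add(-4, Y))))
Add(Add(Function('s')(-843, 1574), Pow(Add(225365, 1254175), -1)), Add(997173, Mul(-1, -1618097))) = Add(Add(Add(10416, Mul(32, Pow(-843, 2)), Mul(5848, 1574), Mul(-8, 1574, Pow(-843, 2))), Pow(Add(225365, 1254175), -1)), Add(997173, Mul(-1, -1618097))) = Add(Add(Add(10416, Mul(32, 710649), 9204752, Mul(-8, 1574, 710649)), Pow(1479540, -1)), Add(997173, 1618097)) = Add(Add(Add(10416, 22740768, 9204752, -8948492208), Rational(1, 1479540)), 2615270) = Add(Add(-8916536272, Rational(1, 1479540)), 2615270) = Add(Rational(-13192372075874879, 1479540), 2615270) = Rational(-13188502679299079, 1479540)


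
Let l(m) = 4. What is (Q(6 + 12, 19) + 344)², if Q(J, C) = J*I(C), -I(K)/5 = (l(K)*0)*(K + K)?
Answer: 118336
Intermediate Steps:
I(K) = 0 (I(K) = -5*4*0*(K + K) = -0*2*K = -5*0 = 0)
Q(J, C) = 0 (Q(J, C) = J*0 = 0)
(Q(6 + 12, 19) + 344)² = (0 + 344)² = 344² = 118336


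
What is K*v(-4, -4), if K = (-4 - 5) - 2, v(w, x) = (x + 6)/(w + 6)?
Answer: -11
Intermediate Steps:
v(w, x) = (6 + x)/(6 + w)
K = -11 (K = -9 - 2 = -11)
K*v(-4, -4) = -11*(6 - 4)/(6 - 4) = -11*2/2 = -11*1 = -11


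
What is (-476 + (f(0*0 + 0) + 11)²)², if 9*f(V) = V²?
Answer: 126025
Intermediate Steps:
f(V) = V²/9
(-476 + (f(0*0 + 0) + 11)²)² = (-476 + ((0*0 + 0)²/9 + 11)²)² = (-476 + ((0 + 0)²/9 + 11)²)² = (-476 + ((⅑)*0² + 11)²)² = (-476 + ((⅑)*0 + 11)²)² = (-476 + (0 + 11)²)² = (-476 + 11²)² = (-476 + 121)² = (-355)² = 126025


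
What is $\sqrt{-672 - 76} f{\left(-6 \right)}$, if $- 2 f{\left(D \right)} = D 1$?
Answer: $6 i \sqrt{187} \approx 82.049 i$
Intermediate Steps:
$f{\left(D \right)} = - \frac{D}{2}$ ($f{\left(D \right)} = - \frac{D 1}{2} = - \frac{D}{2}$)
$\sqrt{-672 - 76} f{\left(-6 \right)} = \sqrt{-672 - 76} \left(\left(- \frac{1}{2}\right) \left(-6\right)\right) = \sqrt{-748} \cdot 3 = 2 i \sqrt{187} \cdot 3 = 6 i \sqrt{187}$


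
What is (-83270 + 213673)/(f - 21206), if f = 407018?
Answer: 18629/55116 ≈ 0.33800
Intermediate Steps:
(-83270 + 213673)/(f - 21206) = (-83270 + 213673)/(407018 - 21206) = 130403/385812 = 130403*(1/385812) = 18629/55116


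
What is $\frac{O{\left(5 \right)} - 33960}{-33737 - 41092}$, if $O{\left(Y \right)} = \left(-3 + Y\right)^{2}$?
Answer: $\frac{33956}{74829} \approx 0.45378$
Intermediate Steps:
$\frac{O{\left(5 \right)} - 33960}{-33737 - 41092} = \frac{\left(-3 + 5\right)^{2} - 33960}{-33737 - 41092} = \frac{2^{2} - 33960}{-74829} = \left(4 - 33960\right) \left(- \frac{1}{74829}\right) = \left(-33956\right) \left(- \frac{1}{74829}\right) = \frac{33956}{74829}$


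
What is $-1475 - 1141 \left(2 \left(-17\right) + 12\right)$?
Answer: $23627$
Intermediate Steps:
$-1475 - 1141 \left(2 \left(-17\right) + 12\right) = -1475 - 1141 \left(-34 + 12\right) = -1475 - -25102 = -1475 + 25102 = 23627$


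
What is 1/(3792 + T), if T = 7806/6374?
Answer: 3187/12089007 ≈ 0.00026363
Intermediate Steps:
T = 3903/3187 (T = 7806*(1/6374) = 3903/3187 ≈ 1.2247)
1/(3792 + T) = 1/(3792 + 3903/3187) = 1/(12089007/3187) = 3187/12089007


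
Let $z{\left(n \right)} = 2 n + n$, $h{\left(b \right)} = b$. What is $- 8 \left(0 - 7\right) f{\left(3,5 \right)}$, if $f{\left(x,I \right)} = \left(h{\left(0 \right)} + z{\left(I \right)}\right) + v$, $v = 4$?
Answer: $1064$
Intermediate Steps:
$z{\left(n \right)} = 3 n$
$f{\left(x,I \right)} = 4 + 3 I$ ($f{\left(x,I \right)} = \left(0 + 3 I\right) + 4 = 3 I + 4 = 4 + 3 I$)
$- 8 \left(0 - 7\right) f{\left(3,5 \right)} = - 8 \left(0 - 7\right) \left(4 + 3 \cdot 5\right) = \left(-8\right) \left(-7\right) \left(4 + 15\right) = 56 \cdot 19 = 1064$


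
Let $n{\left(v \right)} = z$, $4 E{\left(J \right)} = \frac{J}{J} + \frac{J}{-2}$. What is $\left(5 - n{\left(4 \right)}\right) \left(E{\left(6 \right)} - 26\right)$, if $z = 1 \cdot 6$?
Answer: $\frac{53}{2} \approx 26.5$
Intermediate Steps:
$E{\left(J \right)} = \frac{1}{4} - \frac{J}{8}$ ($E{\left(J \right)} = \frac{\frac{J}{J} + \frac{J}{-2}}{4} = \frac{1 + J \left(- \frac{1}{2}\right)}{4} = \frac{1 - \frac{J}{2}}{4} = \frac{1}{4} - \frac{J}{8}$)
$z = 6$
$n{\left(v \right)} = 6$
$\left(5 - n{\left(4 \right)}\right) \left(E{\left(6 \right)} - 26\right) = \left(5 - 6\right) \left(\left(\frac{1}{4} - \frac{3}{4}\right) - 26\right) = - (- \frac{1}{2} - 26) = \left(-1\right) \left(- \frac{53}{2}\right) = \frac{53}{2}$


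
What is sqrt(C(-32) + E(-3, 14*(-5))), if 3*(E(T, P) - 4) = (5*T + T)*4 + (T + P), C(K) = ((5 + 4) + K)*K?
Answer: 5*sqrt(249)/3 ≈ 26.300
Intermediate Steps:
C(K) = K*(9 + K) (C(K) = (9 + K)*K = K*(9 + K))
E(T, P) = 4 + P/3 + 25*T/3 (E(T, P) = 4 + ((5*T + T)*4 + (T + P))/3 = 4 + ((6*T)*4 + (P + T))/3 = 4 + (24*T + (P + T))/3 = 4 + (P + 25*T)/3 = 4 + (P/3 + 25*T/3) = 4 + P/3 + 25*T/3)
sqrt(C(-32) + E(-3, 14*(-5))) = sqrt(-32*(9 - 32) + (4 + (14*(-5))/3 + (25/3)*(-3))) = sqrt(-32*(-23) + (4 + (1/3)*(-70) - 25)) = sqrt(736 + (4 - 70/3 - 25)) = sqrt(736 - 133/3) = sqrt(2075/3) = 5*sqrt(249)/3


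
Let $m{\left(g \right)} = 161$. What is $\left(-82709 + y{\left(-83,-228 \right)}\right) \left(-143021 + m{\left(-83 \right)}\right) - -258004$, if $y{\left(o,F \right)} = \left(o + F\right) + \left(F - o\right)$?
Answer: $11881209904$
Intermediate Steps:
$y{\left(o,F \right)} = 2 F$ ($y{\left(o,F \right)} = \left(F + o\right) + \left(F - o\right) = 2 F$)
$\left(-82709 + y{\left(-83,-228 \right)}\right) \left(-143021 + m{\left(-83 \right)}\right) - -258004 = \left(-82709 + 2 \left(-228\right)\right) \left(-143021 + 161\right) - -258004 = \left(-82709 - 456\right) \left(-142860\right) + 258004 = \left(-83165\right) \left(-142860\right) + 258004 = 11880951900 + 258004 = 11881209904$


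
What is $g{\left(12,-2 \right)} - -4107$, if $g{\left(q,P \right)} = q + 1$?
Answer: $4120$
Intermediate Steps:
$g{\left(q,P \right)} = 1 + q$
$g{\left(12,-2 \right)} - -4107 = \left(1 + 12\right) - -4107 = 13 + 4107 = 4120$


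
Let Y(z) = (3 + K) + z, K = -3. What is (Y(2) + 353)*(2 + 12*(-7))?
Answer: -29110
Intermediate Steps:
Y(z) = z (Y(z) = (3 - 3) + z = 0 + z = z)
(Y(2) + 353)*(2 + 12*(-7)) = (2 + 353)*(2 + 12*(-7)) = 355*(2 - 84) = 355*(-82) = -29110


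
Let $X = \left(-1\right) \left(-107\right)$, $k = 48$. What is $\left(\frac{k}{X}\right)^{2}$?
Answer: $\frac{2304}{11449} \approx 0.20124$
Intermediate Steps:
$X = 107$
$\left(\frac{k}{X}\right)^{2} = \left(\frac{48}{107}\right)^{2} = \frac{2304}{11449}$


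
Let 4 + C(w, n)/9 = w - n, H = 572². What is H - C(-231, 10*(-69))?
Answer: 323089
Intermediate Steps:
H = 327184
C(w, n) = -36 - 9*n + 9*w (C(w, n) = -36 + 9*(w - n) = -36 + (-9*n + 9*w) = -36 - 9*n + 9*w)
H - C(-231, 10*(-69)) = 327184 - (-36 - 90*(-69) + 9*(-231)) = 327184 - (-36 - 9*(-690) - 2079) = 327184 - (-36 + 6210 - 2079) = 327184 - 1*4095 = 327184 - 4095 = 323089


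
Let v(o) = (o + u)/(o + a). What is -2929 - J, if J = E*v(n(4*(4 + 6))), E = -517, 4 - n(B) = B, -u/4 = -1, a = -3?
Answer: -97687/39 ≈ -2504.8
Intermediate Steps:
u = 4 (u = -4*(-1) = 4)
n(B) = 4 - B
v(o) = (4 + o)/(-3 + o) (v(o) = (o + 4)/(o - 3) = (4 + o)/(-3 + o))
J = -16544/39 (J = -517*(4 + (4 - 4*(4 + 6)))/(-3 + (4 - 4*(4 + 6))) = -517*(4 + (4 - 4*10))/(-3 + (4 - 4*10)) = -517*(4 + (4 - 1*40))/(-3 + (4 - 1*40)) = -517*(4 + (4 - 40))/(-3 + (4 - 40)) = -517*(4 - 36)/(-3 - 36) = -517*(-32)/(-39) = -(-517)*(-32)/39 = -517*32/39 = -16544/39 ≈ -424.21)
-2929 - J = -2929 - 1*(-16544/39) = -2929 + 16544/39 = -97687/39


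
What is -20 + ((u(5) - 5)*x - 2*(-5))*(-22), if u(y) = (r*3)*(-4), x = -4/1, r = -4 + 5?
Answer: -1736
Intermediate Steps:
r = 1
x = -4 (x = -4*1 = -4)
u(y) = -12 (u(y) = (1*3)*(-4) = 3*(-4) = -12)
-20 + ((u(5) - 5)*x - 2*(-5))*(-22) = -20 + ((-12 - 5)*(-4) - 2*(-5))*(-22) = -20 + (-17*(-4) + 10)*(-22) = -20 + (68 + 10)*(-22) = -20 + 78*(-22) = -20 - 1716 = -1736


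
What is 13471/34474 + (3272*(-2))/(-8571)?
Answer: 341057797/295476654 ≈ 1.1543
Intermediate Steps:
13471/34474 + (3272*(-2))/(-8571) = 13471*(1/34474) - 6544*(-1/8571) = 13471/34474 + 6544/8571 = 341057797/295476654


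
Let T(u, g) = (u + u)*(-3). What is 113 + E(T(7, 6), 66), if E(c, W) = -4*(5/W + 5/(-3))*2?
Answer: 1383/11 ≈ 125.73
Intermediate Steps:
T(u, g) = -6*u (T(u, g) = (2*u)*(-3) = -6*u)
E(c, W) = 40/3 - 40/W (E(c, W) = -4*(5/W + 5*(-⅓))*2 = -4*(5/W - 5/3)*2 = -4*(-5/3 + 5/W)*2 = (20/3 - 20/W)*2 = 40/3 - 40/W)
113 + E(T(7, 6), 66) = 113 + (40/3 - 40/66) = 113 + (40/3 - 40*1/66) = 113 + (40/3 - 20/33) = 113 + 140/11 = 1383/11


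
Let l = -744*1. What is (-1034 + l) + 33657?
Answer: 31879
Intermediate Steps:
l = -744
(-1034 + l) + 33657 = (-1034 - 744) + 33657 = -1778 + 33657 = 31879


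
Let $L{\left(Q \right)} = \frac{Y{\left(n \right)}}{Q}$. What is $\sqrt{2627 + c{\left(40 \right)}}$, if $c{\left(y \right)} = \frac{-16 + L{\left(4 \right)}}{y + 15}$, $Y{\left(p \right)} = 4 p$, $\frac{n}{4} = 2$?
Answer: $\frac{3 \sqrt{882915}}{55} \approx 51.253$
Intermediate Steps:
$n = 8$ ($n = 4 \cdot 2 = 8$)
$L{\left(Q \right)} = \frac{32}{Q}$ ($L{\left(Q \right)} = \frac{4 \cdot 8}{Q} = \frac{32}{Q}$)
$c{\left(y \right)} = - \frac{8}{15 + y}$ ($c{\left(y \right)} = \frac{-16 + \frac{32}{4}}{y + 15} = \frac{-16 + 32 \cdot \frac{1}{4}}{15 + y} = \frac{-16 + 8}{15 + y} = - \frac{8}{15 + y}$)
$\sqrt{2627 + c{\left(40 \right)}} = \sqrt{2627 - \frac{8}{15 + 40}} = \sqrt{2627 - \frac{8}{55}} = \sqrt{\frac{144477}{55}} = \frac{3 \sqrt{882915}}{55}$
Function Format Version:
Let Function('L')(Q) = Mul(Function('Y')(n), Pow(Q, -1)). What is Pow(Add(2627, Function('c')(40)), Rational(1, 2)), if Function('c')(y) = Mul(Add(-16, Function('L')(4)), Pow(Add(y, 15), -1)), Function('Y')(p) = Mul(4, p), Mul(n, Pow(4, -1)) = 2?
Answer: Mul(Rational(3, 55), Pow(882915, Rational(1, 2))) ≈ 51.253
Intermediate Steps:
n = 8 (n = Mul(4, 2) = 8)
Function('L')(Q) = Mul(32, Pow(Q, -1)) (Function('L')(Q) = Mul(Mul(4, 8), Pow(Q, -1)) = Mul(32, Pow(Q, -1)))
Function('c')(y) = Mul(-8, Pow(Add(15, y), -1)) (Function('c')(y) = Mul(Add(-16, Mul(32, Pow(4, -1))), Pow(Add(y, 15), -1)) = Mul(Add(-16, Mul(32, Rational(1, 4))), Pow(Add(15, y), -1)) = Mul(Add(-16, 8), Pow(Add(15, y), -1)) = Mul(-8, Pow(Add(15, y), -1)))
Pow(Add(2627, Function('c')(40)), Rational(1, 2)) = Pow(Add(2627, Mul(-8, Pow(Add(15, 40), -1))), Rational(1, 2)) = Pow(Add(2627, Mul(-8, Pow(55, -1))), Rational(1, 2)) = Pow(Add(2627, Mul(-8, Rational(1, 55))), Rational(1, 2)) = Pow(Add(2627, Rational(-8, 55)), Rational(1, 2)) = Pow(Rational(144477, 55), Rational(1, 2)) = Mul(Rational(3, 55), Pow(882915, Rational(1, 2)))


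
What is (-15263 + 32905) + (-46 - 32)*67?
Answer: 12416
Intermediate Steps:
(-15263 + 32905) + (-46 - 32)*67 = 17642 - 78*67 = 17642 - 5226 = 12416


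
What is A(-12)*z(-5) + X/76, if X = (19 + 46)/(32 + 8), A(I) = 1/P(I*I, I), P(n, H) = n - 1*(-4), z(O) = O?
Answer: -279/22496 ≈ -0.012402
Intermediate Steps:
P(n, H) = 4 + n (P(n, H) = n + 4 = 4 + n)
A(I) = 1/(4 + I²) (A(I) = 1/(4 + I*I) = 1/(4 + I²))
X = 13/8 (X = 65/40 = 65*(1/40) = 13/8 ≈ 1.6250)
A(-12)*z(-5) + X/76 = -5/(4 + (-12)²) + (13/8)/76 = -5/(4 + 144) + (13/8)*(1/76) = -5/148 + 13/608 = -279/22496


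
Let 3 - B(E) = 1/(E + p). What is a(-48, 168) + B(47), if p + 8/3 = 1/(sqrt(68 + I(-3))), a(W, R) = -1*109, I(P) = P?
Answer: -121902191/1149776 + 9*sqrt(65)/1149776 ≈ -106.02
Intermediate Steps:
a(W, R) = -109
p = -8/3 + sqrt(65)/65 (p = -8/3 + 1/(sqrt(68 - 3)) = -8/3 + 1/(sqrt(65)) = -8/3 + sqrt(65)/65 ≈ -2.5426)
B(E) = 3 - 1/(-8/3 + E + sqrt(65)/65) (B(E) = 3 - 1/(E + (-8/3 + sqrt(65)/65)) = 3 - 1/(-8/3 + E + sqrt(65)/65))
a(-48, 168) + B(47) = -109 + 9*(-195 + sqrt(65) + 65*47)/(-520 + 3*sqrt(65) + 195*47) = -109 + 9*(-195 + sqrt(65) + 3055)/(-520 + 3*sqrt(65) + 9165) = -109 + 9*(2860 + sqrt(65))/(8645 + 3*sqrt(65))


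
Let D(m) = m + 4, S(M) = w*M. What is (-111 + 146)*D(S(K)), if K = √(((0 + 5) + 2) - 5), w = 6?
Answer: 140 + 210*√2 ≈ 436.98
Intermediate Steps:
K = √2 (K = √((5 + 2) - 5) = √(7 - 5) = √2 ≈ 1.4142)
S(M) = 6*M
D(m) = 4 + m
(-111 + 146)*D(S(K)) = (-111 + 146)*(4 + 6*√2) = 35*(4 + 6*√2) = 140 + 210*√2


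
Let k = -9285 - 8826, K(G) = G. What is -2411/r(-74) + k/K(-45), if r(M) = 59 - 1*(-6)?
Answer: 71248/195 ≈ 365.37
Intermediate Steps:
r(M) = 65 (r(M) = 59 + 6 = 65)
k = -18111
-2411/r(-74) + k/K(-45) = -2411/65 - 18111/(-45) = -2411*1/65 - 18111*(-1/45) = -2411/65 + 6037/15 = 71248/195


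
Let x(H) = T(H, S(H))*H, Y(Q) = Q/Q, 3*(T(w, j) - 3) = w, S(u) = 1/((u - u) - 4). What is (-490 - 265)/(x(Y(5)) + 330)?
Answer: -453/200 ≈ -2.2650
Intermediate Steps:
S(u) = -¼ (S(u) = 1/(0 - 4) = 1/(-4) = -¼)
T(w, j) = 3 + w/3
Y(Q) = 1
x(H) = H*(3 + H/3) (x(H) = (3 + H/3)*H = H*(3 + H/3))
(-490 - 265)/(x(Y(5)) + 330) = (-490 - 265)/((⅓)*1*(9 + 1) + 330) = -755/((⅓)*1*10 + 330) = -755/(10/3 + 330) = -755/1000/3 = -755*3/1000 = -453/200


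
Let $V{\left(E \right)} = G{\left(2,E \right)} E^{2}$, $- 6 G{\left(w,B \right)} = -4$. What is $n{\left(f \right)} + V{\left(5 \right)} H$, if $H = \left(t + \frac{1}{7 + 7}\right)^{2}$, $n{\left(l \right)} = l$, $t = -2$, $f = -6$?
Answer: $\frac{5487}{98} \approx 55.99$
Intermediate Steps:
$G{\left(w,B \right)} = \frac{2}{3}$ ($G{\left(w,B \right)} = \left(- \frac{1}{6}\right) \left(-4\right) = \frac{2}{3}$)
$H = \frac{729}{196}$ ($H = \left(-2 + \frac{1}{7 + 7}\right)^{2} = \left(-2 + \frac{1}{14}\right)^{2} = \left(- \frac{27}{14}\right)^{2} = \frac{729}{196} \approx 3.7194$)
$V{\left(E \right)} = \frac{2 E^{2}}{3}$
$n{\left(f \right)} + V{\left(5 \right)} H = -6 + \frac{2 \cdot 5^{2}}{3} \cdot \frac{729}{196} = -6 + \frac{2}{3} \cdot 25 \cdot \frac{729}{196} = -6 + \frac{50}{3} \cdot \frac{729}{196} = -6 + \frac{6075}{98} = \frac{5487}{98}$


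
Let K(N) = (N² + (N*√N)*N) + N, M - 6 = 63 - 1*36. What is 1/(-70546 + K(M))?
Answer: -69424/4780556383 - 1089*√33/4780556383 ≈ -1.5831e-5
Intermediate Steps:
M = 33 (M = 6 + (63 - 1*36) = 6 + (63 - 36) = 6 + 27 = 33)
K(N) = N + N² + N^(5/2) (K(N) = (N² + N^(3/2)*N) + N = (N² + N^(5/2)) + N = N + N² + N^(5/2))
1/(-70546 + K(M)) = 1/(-70546 + (33 + 33² + 33^(5/2))) = 1/(-70546 + (33 + 1089 + 1089*√33)) = 1/(-70546 + (1122 + 1089*√33)) = 1/(-69424 + 1089*√33)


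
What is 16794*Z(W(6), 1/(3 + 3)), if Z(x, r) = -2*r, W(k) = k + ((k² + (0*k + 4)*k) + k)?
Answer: -5598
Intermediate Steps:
W(k) = k² + 6*k (W(k) = k + ((k² + (0 + 4)*k) + k) = k + ((k² + 4*k) + k) = k + (k² + 5*k) = k² + 6*k)
16794*Z(W(6), 1/(3 + 3)) = 16794*(-2/(3 + 3)) = 16794*(-2/6) = 16794*(-2*⅙) = 16794*(-⅓) = -5598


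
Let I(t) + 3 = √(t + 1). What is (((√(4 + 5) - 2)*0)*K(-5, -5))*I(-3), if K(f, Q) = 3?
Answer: 0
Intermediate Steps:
I(t) = -3 + √(1 + t) (I(t) = -3 + √(t + 1) = -3 + √(1 + t))
(((√(4 + 5) - 2)*0)*K(-5, -5))*I(-3) = (((√(4 + 5) - 2)*0)*3)*(-3 + √(1 - 3)) = (((√9 - 2)*0)*3)*(-3 + √(-2)) = (((3 - 2)*0)*3)*(-3 + I*√2) = ((1*0)*3)*(-3 + I*√2) = (0*3)*(-3 + I*√2) = 0*(-3 + I*√2) = 0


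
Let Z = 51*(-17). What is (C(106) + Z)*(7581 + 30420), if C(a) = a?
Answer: -28918761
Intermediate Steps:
Z = -867
(C(106) + Z)*(7581 + 30420) = (106 - 867)*(7581 + 30420) = -761*38001 = -28918761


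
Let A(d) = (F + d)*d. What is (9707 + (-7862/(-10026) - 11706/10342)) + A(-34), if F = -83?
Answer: 354736607867/25922223 ≈ 13685.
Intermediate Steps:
A(d) = d*(-83 + d) (A(d) = (-83 + d)*d = d*(-83 + d))
(9707 + (-7862/(-10026) - 11706/10342)) + A(-34) = (9707 + (-7862/(-10026) - 11706/10342)) - 34*(-83 - 34) = (9707 + (-7862*(-1/10026) - 11706*1/10342)) - 34*(-117) = (9707 + (3931/5013 - 5853/5171)) + 3978 = (9707 - 9013888/25922223) + 3978 = 251618004773/25922223 + 3978 = 354736607867/25922223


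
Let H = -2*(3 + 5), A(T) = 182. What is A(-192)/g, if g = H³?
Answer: -91/2048 ≈ -0.044434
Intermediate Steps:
H = -16 (H = -2*8 = -16)
g = -4096 (g = (-16)³ = -4096)
A(-192)/g = 182/(-4096) = 182*(-1/4096) = -91/2048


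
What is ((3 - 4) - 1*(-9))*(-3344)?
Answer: -26752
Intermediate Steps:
((3 - 4) - 1*(-9))*(-3344) = (-1 + 9)*(-3344) = 8*(-3344) = -26752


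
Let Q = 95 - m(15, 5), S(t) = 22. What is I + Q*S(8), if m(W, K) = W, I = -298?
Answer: 1462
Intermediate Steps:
Q = 80 (Q = 95 - 1*15 = 95 - 15 = 80)
I + Q*S(8) = -298 + 80*22 = -298 + 1760 = 1462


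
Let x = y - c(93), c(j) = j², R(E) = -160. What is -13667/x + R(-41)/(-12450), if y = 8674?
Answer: -3403003/6225 ≈ -546.67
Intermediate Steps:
x = 25 (x = 8674 - 1*93² = 8674 - 1*8649 = 8674 - 8649 = 25)
-13667/x + R(-41)/(-12450) = -13667/25 - 160/(-12450) = -13667*1/25 - 160*(-1/12450) = -13667/25 + 16/1245 = -3403003/6225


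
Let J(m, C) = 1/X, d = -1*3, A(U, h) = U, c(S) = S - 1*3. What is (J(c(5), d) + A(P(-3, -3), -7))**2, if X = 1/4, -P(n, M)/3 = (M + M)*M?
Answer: 2500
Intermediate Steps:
P(n, M) = -6*M**2 (P(n, M) = -3*(M + M)*M = -3*2*M*M = -6*M**2)
c(S) = -3 + S (c(S) = S - 3 = -3 + S)
X = 1/4 ≈ 0.25000
d = -3
J(m, C) = 4 (J(m, C) = 1/(1/4) = 4)
(J(c(5), d) + A(P(-3, -3), -7))**2 = (4 - 6*(-3)**2)**2 = (4 - 6*9)**2 = (4 - 54)**2 = (-50)**2 = 2500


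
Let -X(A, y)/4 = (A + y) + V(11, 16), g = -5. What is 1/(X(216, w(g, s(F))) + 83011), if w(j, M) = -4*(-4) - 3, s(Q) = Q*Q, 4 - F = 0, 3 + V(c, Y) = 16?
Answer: 1/82043 ≈ 1.2189e-5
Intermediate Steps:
V(c, Y) = 13 (V(c, Y) = -3 + 16 = 13)
F = 4 (F = 4 - 1*0 = 4 + 0 = 4)
s(Q) = Q²
w(j, M) = 13 (w(j, M) = 16 - 3 = 13)
X(A, y) = -52 - 4*A - 4*y (X(A, y) = -4*((A + y) + 13) = -4*(13 + A + y) = -52 - 4*A - 4*y)
1/(X(216, w(g, s(F))) + 83011) = 1/((-52 - 4*216 - 4*13) + 83011) = 1/((-52 - 864 - 52) + 83011) = 1/(-968 + 83011) = 1/82043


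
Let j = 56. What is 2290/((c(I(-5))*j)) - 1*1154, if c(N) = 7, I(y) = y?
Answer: -225039/196 ≈ -1148.2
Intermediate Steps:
2290/((c(I(-5))*j)) - 1*1154 = 2290/((7*56)) - 1*1154 = 2290/392 - 1154 = 2290*(1/392) - 1154 = 1145/196 - 1154 = -225039/196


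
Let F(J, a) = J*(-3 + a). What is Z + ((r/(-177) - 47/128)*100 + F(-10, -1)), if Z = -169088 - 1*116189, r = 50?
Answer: -1615950343/5664 ≈ -2.8530e+5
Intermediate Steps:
Z = -285277 (Z = -169088 - 116189 = -285277)
Z + ((r/(-177) - 47/128)*100 + F(-10, -1)) = -285277 + ((50/(-177) - 47/128)*100 - 10*(-3 - 1)) = -285277 + ((50*(-1/177) - 47*1/128)*100 - 10*(-4)) = -285277 + ((-50/177 - 47/128)*100 + 40) = -285277 + (-14719/22656*100 + 40) = -285277 + (-367975/5664 + 40) = -285277 - 141415/5664 = -1615950343/5664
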